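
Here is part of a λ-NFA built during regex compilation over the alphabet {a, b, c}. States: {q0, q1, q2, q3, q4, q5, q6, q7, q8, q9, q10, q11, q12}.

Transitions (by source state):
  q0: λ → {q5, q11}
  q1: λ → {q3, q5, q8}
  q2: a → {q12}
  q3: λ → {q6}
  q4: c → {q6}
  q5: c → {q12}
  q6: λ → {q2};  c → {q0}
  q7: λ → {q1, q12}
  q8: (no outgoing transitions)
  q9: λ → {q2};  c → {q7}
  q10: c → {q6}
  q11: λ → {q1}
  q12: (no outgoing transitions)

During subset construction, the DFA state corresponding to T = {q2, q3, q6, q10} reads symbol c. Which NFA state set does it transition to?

q6 on c → {q0}.
q10 on c → {q6}.
No c-transition from q2, q3.
Union after reading c: {q0, q6}.
Now take the λ-closure:
From q0 via λ: add q5, q11.
From q6 via λ: add q2.
From q11 via λ: add q1.
From q1 via λ: add q3, q8.
No new states can be added; the closed set is {q0, q1, q2, q3, q5, q6, q8, q11}.

{q0, q1, q2, q3, q5, q6, q8, q11}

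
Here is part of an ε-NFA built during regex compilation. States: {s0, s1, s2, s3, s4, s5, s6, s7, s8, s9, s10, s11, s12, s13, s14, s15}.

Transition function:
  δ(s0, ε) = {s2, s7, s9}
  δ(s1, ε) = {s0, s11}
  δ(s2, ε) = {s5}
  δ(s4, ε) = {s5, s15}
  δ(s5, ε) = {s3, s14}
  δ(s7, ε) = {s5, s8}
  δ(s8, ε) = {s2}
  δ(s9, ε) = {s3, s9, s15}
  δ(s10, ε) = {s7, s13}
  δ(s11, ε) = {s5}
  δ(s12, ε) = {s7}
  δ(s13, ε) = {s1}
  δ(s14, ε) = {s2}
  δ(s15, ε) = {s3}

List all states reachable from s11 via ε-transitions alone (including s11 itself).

{s2, s3, s5, s11, s14}

Start with {s11}.
From s11 via ε: add s5.
From s5 via ε: add s3, s14.
From s14 via ε: add s2.
No new states can be added; the closed set is {s2, s3, s5, s11, s14}.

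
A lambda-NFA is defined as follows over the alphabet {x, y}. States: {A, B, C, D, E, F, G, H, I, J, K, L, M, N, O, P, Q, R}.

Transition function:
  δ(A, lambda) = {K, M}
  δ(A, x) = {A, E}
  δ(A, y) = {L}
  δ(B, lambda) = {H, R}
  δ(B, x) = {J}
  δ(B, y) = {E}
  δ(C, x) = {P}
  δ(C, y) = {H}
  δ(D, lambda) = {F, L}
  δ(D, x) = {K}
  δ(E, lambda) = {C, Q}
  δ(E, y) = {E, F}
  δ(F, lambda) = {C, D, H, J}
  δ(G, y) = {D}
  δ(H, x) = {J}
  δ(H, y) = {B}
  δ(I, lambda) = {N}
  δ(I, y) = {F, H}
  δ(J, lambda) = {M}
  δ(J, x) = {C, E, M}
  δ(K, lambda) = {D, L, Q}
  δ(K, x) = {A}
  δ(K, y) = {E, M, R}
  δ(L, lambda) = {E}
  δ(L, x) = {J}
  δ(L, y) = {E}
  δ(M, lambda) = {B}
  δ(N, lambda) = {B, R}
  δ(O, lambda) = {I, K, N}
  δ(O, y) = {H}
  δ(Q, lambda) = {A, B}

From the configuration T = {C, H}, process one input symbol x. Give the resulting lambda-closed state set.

C on x → {P}.
H on x → {J}.
Union after reading x: {J, P}.
Now take the lambda-closure:
From J via lambda: add M.
From M via lambda: add B.
From B via lambda: add H, R.
No new states can be added; the closed set is {B, H, J, M, P, R}.

{B, H, J, M, P, R}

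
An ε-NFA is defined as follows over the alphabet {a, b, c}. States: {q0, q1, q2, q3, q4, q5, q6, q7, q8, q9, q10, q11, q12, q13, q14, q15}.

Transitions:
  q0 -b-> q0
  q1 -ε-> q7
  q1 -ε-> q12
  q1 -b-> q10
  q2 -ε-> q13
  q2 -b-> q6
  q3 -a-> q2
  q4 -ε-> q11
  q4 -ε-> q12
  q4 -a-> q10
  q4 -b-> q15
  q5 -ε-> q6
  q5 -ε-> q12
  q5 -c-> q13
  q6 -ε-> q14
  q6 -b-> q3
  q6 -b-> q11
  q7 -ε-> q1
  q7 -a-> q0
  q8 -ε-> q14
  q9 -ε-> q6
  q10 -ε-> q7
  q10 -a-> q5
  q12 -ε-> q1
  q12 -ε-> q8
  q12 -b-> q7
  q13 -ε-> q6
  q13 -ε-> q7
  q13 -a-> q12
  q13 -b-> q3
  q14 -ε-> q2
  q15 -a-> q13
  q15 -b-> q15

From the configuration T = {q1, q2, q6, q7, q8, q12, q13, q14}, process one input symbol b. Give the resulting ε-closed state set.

{q1, q2, q3, q6, q7, q8, q10, q11, q12, q13, q14}

q1 on b → {q10}.
q2 on b → {q6}.
q6 on b → {q3, q11}.
q12 on b → {q7}.
q13 on b → {q3}.
No b-transition from q7, q8, q14.
Union after reading b: {q3, q6, q7, q10, q11}.
Now take the ε-closure:
From q6 via ε: add q14.
From q7 via ε: add q1.
From q1 via ε: add q12.
From q14 via ε: add q2.
From q2 via ε: add q13.
From q12 via ε: add q8.
No new states can be added; the closed set is {q1, q2, q3, q6, q7, q8, q10, q11, q12, q13, q14}.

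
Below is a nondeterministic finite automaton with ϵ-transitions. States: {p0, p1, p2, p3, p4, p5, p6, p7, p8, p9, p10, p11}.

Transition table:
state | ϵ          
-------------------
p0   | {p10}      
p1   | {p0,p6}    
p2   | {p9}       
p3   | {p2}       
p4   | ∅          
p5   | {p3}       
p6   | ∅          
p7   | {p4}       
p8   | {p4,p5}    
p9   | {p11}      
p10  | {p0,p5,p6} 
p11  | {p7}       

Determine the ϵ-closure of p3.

Start with {p3}.
From p3 via ϵ: add p2.
From p2 via ϵ: add p9.
From p9 via ϵ: add p11.
From p11 via ϵ: add p7.
From p7 via ϵ: add p4.
No new states can be added; the closed set is {p2, p3, p4, p7, p9, p11}.

{p2, p3, p4, p7, p9, p11}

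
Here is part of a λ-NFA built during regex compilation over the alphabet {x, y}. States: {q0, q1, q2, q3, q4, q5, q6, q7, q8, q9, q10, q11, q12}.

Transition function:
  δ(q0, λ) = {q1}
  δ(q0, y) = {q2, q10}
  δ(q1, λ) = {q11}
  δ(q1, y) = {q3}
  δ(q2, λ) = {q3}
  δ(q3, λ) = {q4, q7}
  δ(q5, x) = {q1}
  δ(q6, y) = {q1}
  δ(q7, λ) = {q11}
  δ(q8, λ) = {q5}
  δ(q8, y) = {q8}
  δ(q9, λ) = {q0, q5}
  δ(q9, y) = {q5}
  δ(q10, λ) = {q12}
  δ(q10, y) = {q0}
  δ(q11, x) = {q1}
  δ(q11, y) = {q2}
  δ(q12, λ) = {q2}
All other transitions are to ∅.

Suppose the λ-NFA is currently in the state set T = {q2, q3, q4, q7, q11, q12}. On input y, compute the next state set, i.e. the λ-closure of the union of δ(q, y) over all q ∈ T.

{q2, q3, q4, q7, q11}

q11 on y → {q2}.
No y-transition from q2, q3, q4, q7, q12.
Union after reading y: {q2}.
Now take the λ-closure:
From q2 via λ: add q3.
From q3 via λ: add q4, q7.
From q7 via λ: add q11.
No new states can be added; the closed set is {q2, q3, q4, q7, q11}.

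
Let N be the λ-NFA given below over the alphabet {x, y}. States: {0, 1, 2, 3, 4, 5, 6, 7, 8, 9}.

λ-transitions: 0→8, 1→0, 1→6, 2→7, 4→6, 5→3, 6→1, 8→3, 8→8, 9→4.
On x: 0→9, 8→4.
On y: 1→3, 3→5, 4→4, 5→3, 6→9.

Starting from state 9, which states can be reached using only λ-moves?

Start with {9}.
From 9 via λ: add 4.
From 4 via λ: add 6.
From 6 via λ: add 1.
From 1 via λ: add 0.
From 0 via λ: add 8.
From 8 via λ: add 3.
No new states can be added; the closed set is {0, 1, 3, 4, 6, 8, 9}.

{0, 1, 3, 4, 6, 8, 9}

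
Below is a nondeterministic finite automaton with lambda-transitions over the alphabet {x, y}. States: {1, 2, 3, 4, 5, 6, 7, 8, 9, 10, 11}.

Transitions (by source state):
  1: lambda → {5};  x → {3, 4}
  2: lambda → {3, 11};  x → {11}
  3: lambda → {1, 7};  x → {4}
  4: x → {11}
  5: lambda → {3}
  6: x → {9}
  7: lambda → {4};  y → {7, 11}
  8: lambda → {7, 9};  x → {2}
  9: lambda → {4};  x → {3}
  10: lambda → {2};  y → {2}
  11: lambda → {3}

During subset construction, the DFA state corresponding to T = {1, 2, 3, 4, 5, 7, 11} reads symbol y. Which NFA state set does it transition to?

{1, 3, 4, 5, 7, 11}

7 on y → {7, 11}.
No y-transition from 1, 2, 3, 4, 5, 11.
Union after reading y: {7, 11}.
Now take the lambda-closure:
From 7 via lambda: add 4.
From 11 via lambda: add 3.
From 3 via lambda: add 1.
From 1 via lambda: add 5.
No new states can be added; the closed set is {1, 3, 4, 5, 7, 11}.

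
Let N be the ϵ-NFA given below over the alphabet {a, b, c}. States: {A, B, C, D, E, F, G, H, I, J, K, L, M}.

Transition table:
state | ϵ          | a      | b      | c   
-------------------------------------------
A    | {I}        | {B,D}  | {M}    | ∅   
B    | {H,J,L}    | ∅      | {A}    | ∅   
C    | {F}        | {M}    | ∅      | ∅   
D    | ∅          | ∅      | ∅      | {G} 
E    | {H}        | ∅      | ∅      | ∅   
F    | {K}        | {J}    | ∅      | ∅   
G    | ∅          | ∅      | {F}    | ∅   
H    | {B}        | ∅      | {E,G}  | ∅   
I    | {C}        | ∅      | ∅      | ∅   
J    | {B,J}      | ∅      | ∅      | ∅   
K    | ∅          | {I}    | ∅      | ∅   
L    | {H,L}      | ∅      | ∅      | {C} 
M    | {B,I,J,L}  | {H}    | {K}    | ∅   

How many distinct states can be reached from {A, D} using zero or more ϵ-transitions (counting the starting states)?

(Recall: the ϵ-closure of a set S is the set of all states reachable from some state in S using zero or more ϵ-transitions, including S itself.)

6

Start with {A, D}.
From A via ϵ: add I.
From I via ϵ: add C.
From C via ϵ: add F.
From F via ϵ: add K.
ϵ-closure = {A, C, D, F, I, K}, which has 6 states.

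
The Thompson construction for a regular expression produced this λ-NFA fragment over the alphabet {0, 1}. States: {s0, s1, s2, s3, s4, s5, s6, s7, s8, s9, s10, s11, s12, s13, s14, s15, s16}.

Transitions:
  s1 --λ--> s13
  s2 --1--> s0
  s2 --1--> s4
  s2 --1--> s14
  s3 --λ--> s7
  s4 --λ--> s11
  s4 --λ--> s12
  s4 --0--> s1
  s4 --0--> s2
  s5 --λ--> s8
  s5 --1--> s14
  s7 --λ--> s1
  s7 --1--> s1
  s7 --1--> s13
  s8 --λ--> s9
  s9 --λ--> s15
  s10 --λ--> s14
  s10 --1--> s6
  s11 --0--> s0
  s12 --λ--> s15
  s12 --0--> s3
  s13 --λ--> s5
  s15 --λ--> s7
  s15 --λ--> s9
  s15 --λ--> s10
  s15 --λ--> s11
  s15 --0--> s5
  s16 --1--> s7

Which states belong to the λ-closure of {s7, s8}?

{s1, s5, s7, s8, s9, s10, s11, s13, s14, s15}

Start with {s7, s8}.
From s7 via λ: add s1.
From s8 via λ: add s9.
From s1 via λ: add s13.
From s9 via λ: add s15.
From s13 via λ: add s5.
From s15 via λ: add s10, s11.
From s10 via λ: add s14.
No new states can be added; the closed set is {s1, s5, s7, s8, s9, s10, s11, s13, s14, s15}.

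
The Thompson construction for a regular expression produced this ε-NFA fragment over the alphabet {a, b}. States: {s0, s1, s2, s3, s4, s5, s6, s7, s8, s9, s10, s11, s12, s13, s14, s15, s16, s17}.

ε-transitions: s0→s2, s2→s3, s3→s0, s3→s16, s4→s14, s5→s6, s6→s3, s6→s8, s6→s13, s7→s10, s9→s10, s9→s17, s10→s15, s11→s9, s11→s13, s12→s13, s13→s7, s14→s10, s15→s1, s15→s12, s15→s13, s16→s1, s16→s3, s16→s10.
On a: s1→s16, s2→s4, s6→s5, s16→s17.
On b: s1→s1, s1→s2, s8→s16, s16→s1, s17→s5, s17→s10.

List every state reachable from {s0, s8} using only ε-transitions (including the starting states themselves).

Start with {s0, s8}.
From s0 via ε: add s2.
From s2 via ε: add s3.
From s3 via ε: add s16.
From s16 via ε: add s1, s10.
From s10 via ε: add s15.
From s15 via ε: add s12, s13.
From s13 via ε: add s7.
No new states can be added; the closed set is {s0, s1, s2, s3, s7, s8, s10, s12, s13, s15, s16}.

{s0, s1, s2, s3, s7, s8, s10, s12, s13, s15, s16}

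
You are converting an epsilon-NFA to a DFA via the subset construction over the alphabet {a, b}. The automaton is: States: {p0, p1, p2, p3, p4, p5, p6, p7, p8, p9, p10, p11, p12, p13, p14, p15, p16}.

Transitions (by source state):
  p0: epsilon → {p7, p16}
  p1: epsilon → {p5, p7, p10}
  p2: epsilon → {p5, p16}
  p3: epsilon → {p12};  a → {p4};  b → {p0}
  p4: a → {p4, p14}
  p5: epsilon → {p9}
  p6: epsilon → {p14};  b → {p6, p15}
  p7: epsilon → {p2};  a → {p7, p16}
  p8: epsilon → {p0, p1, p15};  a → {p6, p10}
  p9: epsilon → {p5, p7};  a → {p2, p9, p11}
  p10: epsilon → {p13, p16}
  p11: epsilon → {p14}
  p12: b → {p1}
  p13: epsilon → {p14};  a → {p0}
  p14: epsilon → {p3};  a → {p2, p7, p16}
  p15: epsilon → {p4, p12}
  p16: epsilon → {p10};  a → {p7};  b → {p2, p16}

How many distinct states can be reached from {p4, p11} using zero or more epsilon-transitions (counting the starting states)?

5

Start with {p4, p11}.
From p11 via epsilon: add p14.
From p14 via epsilon: add p3.
From p3 via epsilon: add p12.
epsilon-closure = {p3, p4, p11, p12, p14}, which has 5 states.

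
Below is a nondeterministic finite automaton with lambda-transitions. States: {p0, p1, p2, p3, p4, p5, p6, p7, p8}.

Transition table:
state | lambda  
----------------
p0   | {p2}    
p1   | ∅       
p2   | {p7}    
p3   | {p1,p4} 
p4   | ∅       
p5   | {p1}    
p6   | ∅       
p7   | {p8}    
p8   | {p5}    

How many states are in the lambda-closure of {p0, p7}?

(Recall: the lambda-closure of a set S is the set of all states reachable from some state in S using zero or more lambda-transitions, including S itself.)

Start with {p0, p7}.
From p0 via lambda: add p2.
From p7 via lambda: add p8.
From p8 via lambda: add p5.
From p5 via lambda: add p1.
lambda-closure = {p0, p1, p2, p5, p7, p8}, which has 6 states.

6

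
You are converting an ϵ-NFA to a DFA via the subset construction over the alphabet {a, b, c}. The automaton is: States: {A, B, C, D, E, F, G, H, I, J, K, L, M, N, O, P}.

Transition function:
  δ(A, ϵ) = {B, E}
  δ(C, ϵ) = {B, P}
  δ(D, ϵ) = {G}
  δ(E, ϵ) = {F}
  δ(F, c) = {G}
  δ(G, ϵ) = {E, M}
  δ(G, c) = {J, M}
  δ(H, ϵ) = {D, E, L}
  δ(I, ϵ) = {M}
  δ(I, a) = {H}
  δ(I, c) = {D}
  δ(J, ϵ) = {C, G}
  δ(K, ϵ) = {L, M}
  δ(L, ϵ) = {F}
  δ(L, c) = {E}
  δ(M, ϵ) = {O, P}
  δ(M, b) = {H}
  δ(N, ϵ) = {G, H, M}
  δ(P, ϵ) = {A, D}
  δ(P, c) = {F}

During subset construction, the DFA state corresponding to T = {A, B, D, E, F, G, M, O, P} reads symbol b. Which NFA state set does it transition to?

M on b → {H}.
No b-transition from A, B, D, E, F, G, O, P.
Union after reading b: {H}.
Now take the ϵ-closure:
From H via ϵ: add D, E, L.
From D via ϵ: add G.
From E via ϵ: add F.
From G via ϵ: add M.
From M via ϵ: add O, P.
From P via ϵ: add A.
From A via ϵ: add B.
No new states can be added; the closed set is {A, B, D, E, F, G, H, L, M, O, P}.

{A, B, D, E, F, G, H, L, M, O, P}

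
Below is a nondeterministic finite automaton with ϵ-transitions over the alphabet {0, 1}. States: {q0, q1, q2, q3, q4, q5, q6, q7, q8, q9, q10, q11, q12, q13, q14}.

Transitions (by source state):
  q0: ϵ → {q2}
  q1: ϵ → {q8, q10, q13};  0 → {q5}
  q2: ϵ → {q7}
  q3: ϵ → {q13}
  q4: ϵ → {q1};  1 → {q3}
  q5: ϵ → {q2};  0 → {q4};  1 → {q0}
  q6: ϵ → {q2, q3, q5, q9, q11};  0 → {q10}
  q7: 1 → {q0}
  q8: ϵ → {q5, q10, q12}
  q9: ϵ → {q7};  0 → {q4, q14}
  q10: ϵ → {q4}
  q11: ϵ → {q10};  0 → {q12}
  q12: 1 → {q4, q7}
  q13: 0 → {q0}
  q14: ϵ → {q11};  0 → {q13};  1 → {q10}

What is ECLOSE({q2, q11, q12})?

Start with {q2, q11, q12}.
From q2 via ϵ: add q7.
From q11 via ϵ: add q10.
From q10 via ϵ: add q4.
From q4 via ϵ: add q1.
From q1 via ϵ: add q8, q13.
From q8 via ϵ: add q5.
No new states can be added; the closed set is {q1, q2, q4, q5, q7, q8, q10, q11, q12, q13}.

{q1, q2, q4, q5, q7, q8, q10, q11, q12, q13}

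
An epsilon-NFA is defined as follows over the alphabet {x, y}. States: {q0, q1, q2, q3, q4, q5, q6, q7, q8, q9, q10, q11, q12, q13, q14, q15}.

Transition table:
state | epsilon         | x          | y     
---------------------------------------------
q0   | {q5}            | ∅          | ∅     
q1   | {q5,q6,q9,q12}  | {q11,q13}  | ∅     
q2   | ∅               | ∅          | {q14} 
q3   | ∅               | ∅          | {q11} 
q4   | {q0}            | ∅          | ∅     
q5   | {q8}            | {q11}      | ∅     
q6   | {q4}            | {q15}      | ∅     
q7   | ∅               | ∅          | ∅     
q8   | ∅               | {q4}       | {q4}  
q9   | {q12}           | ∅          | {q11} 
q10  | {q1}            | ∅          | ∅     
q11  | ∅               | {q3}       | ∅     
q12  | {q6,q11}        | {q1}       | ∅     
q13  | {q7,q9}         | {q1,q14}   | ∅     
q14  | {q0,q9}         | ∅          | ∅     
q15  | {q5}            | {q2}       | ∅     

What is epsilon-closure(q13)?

Start with {q13}.
From q13 via epsilon: add q7, q9.
From q9 via epsilon: add q12.
From q12 via epsilon: add q6, q11.
From q6 via epsilon: add q4.
From q4 via epsilon: add q0.
From q0 via epsilon: add q5.
From q5 via epsilon: add q8.
No new states can be added; the closed set is {q0, q4, q5, q6, q7, q8, q9, q11, q12, q13}.

{q0, q4, q5, q6, q7, q8, q9, q11, q12, q13}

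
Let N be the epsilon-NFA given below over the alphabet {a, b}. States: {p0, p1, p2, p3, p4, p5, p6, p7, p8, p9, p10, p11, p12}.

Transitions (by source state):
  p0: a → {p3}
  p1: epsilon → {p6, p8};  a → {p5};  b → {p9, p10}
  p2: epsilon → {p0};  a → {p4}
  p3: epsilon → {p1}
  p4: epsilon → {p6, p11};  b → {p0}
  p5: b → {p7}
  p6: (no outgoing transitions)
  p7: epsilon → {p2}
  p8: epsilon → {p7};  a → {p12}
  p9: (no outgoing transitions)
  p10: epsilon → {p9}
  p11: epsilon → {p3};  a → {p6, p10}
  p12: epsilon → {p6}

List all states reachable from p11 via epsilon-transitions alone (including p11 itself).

{p0, p1, p2, p3, p6, p7, p8, p11}

Start with {p11}.
From p11 via epsilon: add p3.
From p3 via epsilon: add p1.
From p1 via epsilon: add p6, p8.
From p8 via epsilon: add p7.
From p7 via epsilon: add p2.
From p2 via epsilon: add p0.
No new states can be added; the closed set is {p0, p1, p2, p3, p6, p7, p8, p11}.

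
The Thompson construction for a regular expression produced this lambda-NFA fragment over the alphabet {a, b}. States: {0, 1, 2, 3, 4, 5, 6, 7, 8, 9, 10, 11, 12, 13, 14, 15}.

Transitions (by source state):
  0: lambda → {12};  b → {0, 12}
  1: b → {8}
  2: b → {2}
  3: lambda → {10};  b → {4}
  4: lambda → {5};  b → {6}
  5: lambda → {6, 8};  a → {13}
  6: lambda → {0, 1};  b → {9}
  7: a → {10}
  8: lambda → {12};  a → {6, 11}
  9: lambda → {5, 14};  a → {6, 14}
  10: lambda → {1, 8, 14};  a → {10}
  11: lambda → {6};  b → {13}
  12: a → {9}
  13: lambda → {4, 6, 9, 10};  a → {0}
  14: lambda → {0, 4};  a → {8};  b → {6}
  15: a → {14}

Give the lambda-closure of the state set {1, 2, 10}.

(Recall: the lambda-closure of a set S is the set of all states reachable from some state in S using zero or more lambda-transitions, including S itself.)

{0, 1, 2, 4, 5, 6, 8, 10, 12, 14}

Start with {1, 2, 10}.
From 10 via lambda: add 8, 14.
From 8 via lambda: add 12.
From 14 via lambda: add 0, 4.
From 4 via lambda: add 5.
From 5 via lambda: add 6.
No new states can be added; the closed set is {0, 1, 2, 4, 5, 6, 8, 10, 12, 14}.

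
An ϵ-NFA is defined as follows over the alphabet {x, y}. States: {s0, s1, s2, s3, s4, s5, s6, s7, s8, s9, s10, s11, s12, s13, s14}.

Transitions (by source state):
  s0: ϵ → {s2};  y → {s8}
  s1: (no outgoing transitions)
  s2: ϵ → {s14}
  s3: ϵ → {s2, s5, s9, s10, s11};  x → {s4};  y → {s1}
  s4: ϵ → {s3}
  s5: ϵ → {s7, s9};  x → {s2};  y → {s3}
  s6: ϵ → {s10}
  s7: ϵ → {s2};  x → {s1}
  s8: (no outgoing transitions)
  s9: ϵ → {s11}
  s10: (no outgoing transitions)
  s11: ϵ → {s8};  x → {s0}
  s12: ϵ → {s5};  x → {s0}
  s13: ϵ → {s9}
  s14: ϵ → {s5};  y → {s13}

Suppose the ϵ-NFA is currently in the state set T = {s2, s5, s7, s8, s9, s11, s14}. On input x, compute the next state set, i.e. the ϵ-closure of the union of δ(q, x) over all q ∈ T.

s5 on x → {s2}.
s7 on x → {s1}.
s11 on x → {s0}.
No x-transition from s2, s8, s9, s14.
Union after reading x: {s0, s1, s2}.
Now take the ϵ-closure:
From s2 via ϵ: add s14.
From s14 via ϵ: add s5.
From s5 via ϵ: add s7, s9.
From s9 via ϵ: add s11.
From s11 via ϵ: add s8.
No new states can be added; the closed set is {s0, s1, s2, s5, s7, s8, s9, s11, s14}.

{s0, s1, s2, s5, s7, s8, s9, s11, s14}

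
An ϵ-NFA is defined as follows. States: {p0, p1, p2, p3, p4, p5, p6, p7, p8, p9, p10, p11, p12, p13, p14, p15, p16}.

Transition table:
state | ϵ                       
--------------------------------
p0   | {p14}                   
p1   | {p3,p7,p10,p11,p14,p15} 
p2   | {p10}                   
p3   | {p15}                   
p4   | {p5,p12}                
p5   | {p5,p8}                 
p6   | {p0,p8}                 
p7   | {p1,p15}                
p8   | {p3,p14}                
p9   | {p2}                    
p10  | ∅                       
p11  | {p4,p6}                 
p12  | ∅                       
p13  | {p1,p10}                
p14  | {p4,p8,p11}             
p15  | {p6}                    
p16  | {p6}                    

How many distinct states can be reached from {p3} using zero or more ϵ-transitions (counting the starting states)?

Start with {p3}.
From p3 via ϵ: add p15.
From p15 via ϵ: add p6.
From p6 via ϵ: add p0, p8.
From p0 via ϵ: add p14.
From p14 via ϵ: add p4, p11.
From p4 via ϵ: add p5, p12.
ϵ-closure = {p0, p3, p4, p5, p6, p8, p11, p12, p14, p15}, which has 10 states.

10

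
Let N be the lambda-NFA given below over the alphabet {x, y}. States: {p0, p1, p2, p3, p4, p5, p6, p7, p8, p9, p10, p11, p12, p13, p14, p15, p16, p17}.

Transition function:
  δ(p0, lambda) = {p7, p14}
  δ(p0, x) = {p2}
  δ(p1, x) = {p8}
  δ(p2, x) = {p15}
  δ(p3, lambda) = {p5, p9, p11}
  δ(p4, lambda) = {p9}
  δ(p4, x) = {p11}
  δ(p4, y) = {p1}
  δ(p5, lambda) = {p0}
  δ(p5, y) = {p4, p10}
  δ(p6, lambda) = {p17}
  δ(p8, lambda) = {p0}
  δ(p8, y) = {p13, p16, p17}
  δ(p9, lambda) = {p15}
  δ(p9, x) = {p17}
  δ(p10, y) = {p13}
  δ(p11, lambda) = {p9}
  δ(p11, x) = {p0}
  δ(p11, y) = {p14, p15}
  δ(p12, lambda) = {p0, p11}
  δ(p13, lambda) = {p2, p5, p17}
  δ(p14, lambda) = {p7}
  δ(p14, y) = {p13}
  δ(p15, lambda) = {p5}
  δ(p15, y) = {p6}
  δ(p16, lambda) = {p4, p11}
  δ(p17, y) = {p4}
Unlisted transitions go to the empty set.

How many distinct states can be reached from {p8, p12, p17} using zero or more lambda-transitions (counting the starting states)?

10

Start with {p8, p12, p17}.
From p8 via lambda: add p0.
From p12 via lambda: add p11.
From p0 via lambda: add p7, p14.
From p11 via lambda: add p9.
From p9 via lambda: add p15.
From p15 via lambda: add p5.
lambda-closure = {p0, p5, p7, p8, p9, p11, p12, p14, p15, p17}, which has 10 states.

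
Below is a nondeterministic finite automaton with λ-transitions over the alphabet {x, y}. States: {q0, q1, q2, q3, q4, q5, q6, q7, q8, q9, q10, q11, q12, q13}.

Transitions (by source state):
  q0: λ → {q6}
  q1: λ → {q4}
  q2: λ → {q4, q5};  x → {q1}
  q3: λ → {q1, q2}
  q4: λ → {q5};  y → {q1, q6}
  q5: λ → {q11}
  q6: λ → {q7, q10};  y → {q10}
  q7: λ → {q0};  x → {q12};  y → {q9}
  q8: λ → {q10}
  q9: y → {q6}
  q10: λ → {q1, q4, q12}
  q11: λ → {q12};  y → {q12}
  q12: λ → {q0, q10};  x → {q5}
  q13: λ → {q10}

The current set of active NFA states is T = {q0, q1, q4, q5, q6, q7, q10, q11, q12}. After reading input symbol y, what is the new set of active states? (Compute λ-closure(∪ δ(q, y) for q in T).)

q4 on y → {q1, q6}.
q6 on y → {q10}.
q7 on y → {q9}.
q11 on y → {q12}.
No y-transition from q0, q1, q5, q10, q12.
Union after reading y: {q1, q6, q9, q10, q12}.
Now take the λ-closure:
From q1 via λ: add q4.
From q6 via λ: add q7.
From q12 via λ: add q0.
From q4 via λ: add q5.
From q5 via λ: add q11.
No new states can be added; the closed set is {q0, q1, q4, q5, q6, q7, q9, q10, q11, q12}.

{q0, q1, q4, q5, q6, q7, q9, q10, q11, q12}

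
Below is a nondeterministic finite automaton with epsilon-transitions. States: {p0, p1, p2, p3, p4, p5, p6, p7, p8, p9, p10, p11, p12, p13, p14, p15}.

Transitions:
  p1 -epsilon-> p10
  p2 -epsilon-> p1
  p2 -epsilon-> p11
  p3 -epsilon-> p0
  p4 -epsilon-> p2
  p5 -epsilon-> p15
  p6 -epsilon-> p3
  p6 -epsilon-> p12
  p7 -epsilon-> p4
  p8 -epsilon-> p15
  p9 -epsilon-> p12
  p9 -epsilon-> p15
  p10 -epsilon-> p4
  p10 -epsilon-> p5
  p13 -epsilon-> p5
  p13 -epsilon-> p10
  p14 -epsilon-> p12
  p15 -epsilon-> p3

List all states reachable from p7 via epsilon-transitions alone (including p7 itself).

Start with {p7}.
From p7 via epsilon: add p4.
From p4 via epsilon: add p2.
From p2 via epsilon: add p1, p11.
From p1 via epsilon: add p10.
From p10 via epsilon: add p5.
From p5 via epsilon: add p15.
From p15 via epsilon: add p3.
From p3 via epsilon: add p0.
No new states can be added; the closed set is {p0, p1, p2, p3, p4, p5, p7, p10, p11, p15}.

{p0, p1, p2, p3, p4, p5, p7, p10, p11, p15}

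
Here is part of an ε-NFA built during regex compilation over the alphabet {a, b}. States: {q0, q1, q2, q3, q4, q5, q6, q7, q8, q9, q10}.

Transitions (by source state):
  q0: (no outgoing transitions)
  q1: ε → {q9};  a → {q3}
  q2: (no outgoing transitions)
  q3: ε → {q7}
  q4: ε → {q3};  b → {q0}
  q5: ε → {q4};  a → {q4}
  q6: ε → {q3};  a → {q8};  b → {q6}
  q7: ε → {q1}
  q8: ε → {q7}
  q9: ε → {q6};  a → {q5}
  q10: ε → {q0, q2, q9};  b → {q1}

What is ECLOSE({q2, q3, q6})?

{q1, q2, q3, q6, q7, q9}

Start with {q2, q3, q6}.
From q3 via ε: add q7.
From q7 via ε: add q1.
From q1 via ε: add q9.
No new states can be added; the closed set is {q1, q2, q3, q6, q7, q9}.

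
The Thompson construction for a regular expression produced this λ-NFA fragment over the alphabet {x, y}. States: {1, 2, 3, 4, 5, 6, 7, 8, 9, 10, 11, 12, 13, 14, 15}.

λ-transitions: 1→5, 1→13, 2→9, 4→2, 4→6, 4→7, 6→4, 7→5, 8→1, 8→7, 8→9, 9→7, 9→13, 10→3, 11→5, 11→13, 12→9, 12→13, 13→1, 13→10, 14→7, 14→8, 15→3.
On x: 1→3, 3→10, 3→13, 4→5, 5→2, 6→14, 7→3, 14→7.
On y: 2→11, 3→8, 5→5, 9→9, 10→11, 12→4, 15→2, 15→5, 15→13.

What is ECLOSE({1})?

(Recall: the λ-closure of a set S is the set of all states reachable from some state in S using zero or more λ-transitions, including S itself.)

Start with {1}.
From 1 via λ: add 5, 13.
From 13 via λ: add 10.
From 10 via λ: add 3.
No new states can be added; the closed set is {1, 3, 5, 10, 13}.

{1, 3, 5, 10, 13}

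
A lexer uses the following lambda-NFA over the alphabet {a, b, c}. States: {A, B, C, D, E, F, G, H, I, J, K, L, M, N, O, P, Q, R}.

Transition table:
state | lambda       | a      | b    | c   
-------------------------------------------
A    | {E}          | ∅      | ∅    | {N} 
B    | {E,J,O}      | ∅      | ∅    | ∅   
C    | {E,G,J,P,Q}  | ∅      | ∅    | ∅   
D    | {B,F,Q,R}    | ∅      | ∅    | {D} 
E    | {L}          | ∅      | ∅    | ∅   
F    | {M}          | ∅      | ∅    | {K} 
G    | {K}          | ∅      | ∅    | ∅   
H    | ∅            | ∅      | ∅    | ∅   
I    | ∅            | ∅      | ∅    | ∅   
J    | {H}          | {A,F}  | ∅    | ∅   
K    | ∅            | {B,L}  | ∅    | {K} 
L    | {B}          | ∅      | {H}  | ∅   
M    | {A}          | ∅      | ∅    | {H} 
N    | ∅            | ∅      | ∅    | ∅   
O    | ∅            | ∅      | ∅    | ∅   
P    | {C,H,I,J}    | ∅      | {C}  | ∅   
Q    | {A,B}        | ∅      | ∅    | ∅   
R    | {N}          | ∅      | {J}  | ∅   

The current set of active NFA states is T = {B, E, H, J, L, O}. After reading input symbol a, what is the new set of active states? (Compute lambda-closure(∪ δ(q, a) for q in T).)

{A, B, E, F, H, J, L, M, O}

J on a → {A, F}.
No a-transition from B, E, H, L, O.
Union after reading a: {A, F}.
Now take the lambda-closure:
From A via lambda: add E.
From F via lambda: add M.
From E via lambda: add L.
From L via lambda: add B.
From B via lambda: add J, O.
From J via lambda: add H.
No new states can be added; the closed set is {A, B, E, F, H, J, L, M, O}.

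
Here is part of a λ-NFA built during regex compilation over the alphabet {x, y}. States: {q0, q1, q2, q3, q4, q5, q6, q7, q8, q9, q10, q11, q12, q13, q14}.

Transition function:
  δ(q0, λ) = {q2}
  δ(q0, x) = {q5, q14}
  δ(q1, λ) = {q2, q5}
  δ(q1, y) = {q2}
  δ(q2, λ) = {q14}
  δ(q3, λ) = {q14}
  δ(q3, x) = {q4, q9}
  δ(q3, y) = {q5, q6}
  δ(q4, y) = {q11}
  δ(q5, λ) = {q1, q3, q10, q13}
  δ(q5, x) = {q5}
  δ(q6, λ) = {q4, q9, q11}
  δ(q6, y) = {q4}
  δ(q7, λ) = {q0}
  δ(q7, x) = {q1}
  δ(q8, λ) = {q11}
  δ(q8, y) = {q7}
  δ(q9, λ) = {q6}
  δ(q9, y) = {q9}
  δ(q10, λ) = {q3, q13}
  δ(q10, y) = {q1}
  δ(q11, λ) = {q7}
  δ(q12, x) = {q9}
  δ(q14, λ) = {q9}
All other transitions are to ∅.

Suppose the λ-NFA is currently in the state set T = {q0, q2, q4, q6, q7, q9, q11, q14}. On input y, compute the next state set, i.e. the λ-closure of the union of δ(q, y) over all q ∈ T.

{q0, q2, q4, q6, q7, q9, q11, q14}

q4 on y → {q11}.
q6 on y → {q4}.
q9 on y → {q9}.
No y-transition from q0, q2, q7, q11, q14.
Union after reading y: {q4, q9, q11}.
Now take the λ-closure:
From q9 via λ: add q6.
From q11 via λ: add q7.
From q7 via λ: add q0.
From q0 via λ: add q2.
From q2 via λ: add q14.
No new states can be added; the closed set is {q0, q2, q4, q6, q7, q9, q11, q14}.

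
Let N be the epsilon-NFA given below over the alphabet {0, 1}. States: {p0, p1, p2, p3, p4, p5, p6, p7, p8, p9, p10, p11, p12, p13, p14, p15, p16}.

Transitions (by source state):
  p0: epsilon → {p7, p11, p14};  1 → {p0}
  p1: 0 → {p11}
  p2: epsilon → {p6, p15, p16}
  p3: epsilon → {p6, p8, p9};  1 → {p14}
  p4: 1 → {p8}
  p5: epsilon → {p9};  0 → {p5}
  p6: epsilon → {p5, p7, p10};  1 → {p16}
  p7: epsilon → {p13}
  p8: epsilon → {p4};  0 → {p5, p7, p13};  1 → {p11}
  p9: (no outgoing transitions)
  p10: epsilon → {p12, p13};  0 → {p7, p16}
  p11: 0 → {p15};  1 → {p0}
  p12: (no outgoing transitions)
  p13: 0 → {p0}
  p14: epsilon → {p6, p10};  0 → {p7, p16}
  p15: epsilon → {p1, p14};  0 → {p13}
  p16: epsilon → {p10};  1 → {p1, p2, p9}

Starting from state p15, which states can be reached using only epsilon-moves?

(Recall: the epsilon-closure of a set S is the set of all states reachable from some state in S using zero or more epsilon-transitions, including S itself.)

Start with {p15}.
From p15 via epsilon: add p1, p14.
From p14 via epsilon: add p6, p10.
From p6 via epsilon: add p5, p7.
From p10 via epsilon: add p12, p13.
From p5 via epsilon: add p9.
No new states can be added; the closed set is {p1, p5, p6, p7, p9, p10, p12, p13, p14, p15}.

{p1, p5, p6, p7, p9, p10, p12, p13, p14, p15}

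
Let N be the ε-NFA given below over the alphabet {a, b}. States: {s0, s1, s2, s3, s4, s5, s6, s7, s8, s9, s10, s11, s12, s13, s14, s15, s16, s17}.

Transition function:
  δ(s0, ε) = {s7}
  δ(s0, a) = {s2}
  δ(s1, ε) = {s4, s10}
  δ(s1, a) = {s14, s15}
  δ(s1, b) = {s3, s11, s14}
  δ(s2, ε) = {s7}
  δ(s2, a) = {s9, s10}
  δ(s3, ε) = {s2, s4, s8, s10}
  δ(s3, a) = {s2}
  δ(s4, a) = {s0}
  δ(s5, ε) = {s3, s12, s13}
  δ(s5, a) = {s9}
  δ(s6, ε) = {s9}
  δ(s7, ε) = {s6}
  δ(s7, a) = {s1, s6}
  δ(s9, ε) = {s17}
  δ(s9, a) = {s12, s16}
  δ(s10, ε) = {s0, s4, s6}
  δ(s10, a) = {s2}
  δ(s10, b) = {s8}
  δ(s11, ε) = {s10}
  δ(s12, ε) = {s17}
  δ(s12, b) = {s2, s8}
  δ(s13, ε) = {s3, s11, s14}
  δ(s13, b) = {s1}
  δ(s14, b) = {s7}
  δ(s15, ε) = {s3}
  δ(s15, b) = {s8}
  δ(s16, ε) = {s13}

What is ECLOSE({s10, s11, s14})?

{s0, s4, s6, s7, s9, s10, s11, s14, s17}

Start with {s10, s11, s14}.
From s10 via ε: add s0, s4, s6.
From s0 via ε: add s7.
From s6 via ε: add s9.
From s9 via ε: add s17.
No new states can be added; the closed set is {s0, s4, s6, s7, s9, s10, s11, s14, s17}.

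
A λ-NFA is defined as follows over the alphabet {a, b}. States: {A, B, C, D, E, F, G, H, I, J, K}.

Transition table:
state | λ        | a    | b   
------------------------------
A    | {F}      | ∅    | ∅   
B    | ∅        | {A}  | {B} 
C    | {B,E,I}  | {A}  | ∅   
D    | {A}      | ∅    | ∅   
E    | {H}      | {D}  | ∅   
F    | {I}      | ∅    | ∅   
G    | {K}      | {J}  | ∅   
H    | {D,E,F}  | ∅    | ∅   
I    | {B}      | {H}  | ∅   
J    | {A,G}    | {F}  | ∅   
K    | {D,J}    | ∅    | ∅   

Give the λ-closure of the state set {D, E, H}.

{A, B, D, E, F, H, I}

Start with {D, E, H}.
From D via λ: add A.
From H via λ: add F.
From F via λ: add I.
From I via λ: add B.
No new states can be added; the closed set is {A, B, D, E, F, H, I}.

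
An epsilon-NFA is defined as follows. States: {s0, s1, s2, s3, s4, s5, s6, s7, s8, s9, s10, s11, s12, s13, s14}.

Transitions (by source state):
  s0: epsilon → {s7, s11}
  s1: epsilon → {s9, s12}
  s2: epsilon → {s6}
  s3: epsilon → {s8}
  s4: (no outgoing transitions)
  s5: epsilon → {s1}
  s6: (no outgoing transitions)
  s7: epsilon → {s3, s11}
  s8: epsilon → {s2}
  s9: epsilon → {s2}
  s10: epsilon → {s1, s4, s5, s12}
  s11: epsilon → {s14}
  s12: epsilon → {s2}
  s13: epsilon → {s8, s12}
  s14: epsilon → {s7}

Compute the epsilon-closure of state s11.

Start with {s11}.
From s11 via epsilon: add s14.
From s14 via epsilon: add s7.
From s7 via epsilon: add s3.
From s3 via epsilon: add s8.
From s8 via epsilon: add s2.
From s2 via epsilon: add s6.
No new states can be added; the closed set is {s2, s3, s6, s7, s8, s11, s14}.

{s2, s3, s6, s7, s8, s11, s14}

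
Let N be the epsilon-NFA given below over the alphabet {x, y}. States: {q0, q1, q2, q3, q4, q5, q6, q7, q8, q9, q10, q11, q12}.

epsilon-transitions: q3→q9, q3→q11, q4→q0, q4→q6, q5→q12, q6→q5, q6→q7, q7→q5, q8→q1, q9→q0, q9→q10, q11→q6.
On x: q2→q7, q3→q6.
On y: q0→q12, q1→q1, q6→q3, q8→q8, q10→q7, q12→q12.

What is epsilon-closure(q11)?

Start with {q11}.
From q11 via epsilon: add q6.
From q6 via epsilon: add q5, q7.
From q5 via epsilon: add q12.
No new states can be added; the closed set is {q5, q6, q7, q11, q12}.

{q5, q6, q7, q11, q12}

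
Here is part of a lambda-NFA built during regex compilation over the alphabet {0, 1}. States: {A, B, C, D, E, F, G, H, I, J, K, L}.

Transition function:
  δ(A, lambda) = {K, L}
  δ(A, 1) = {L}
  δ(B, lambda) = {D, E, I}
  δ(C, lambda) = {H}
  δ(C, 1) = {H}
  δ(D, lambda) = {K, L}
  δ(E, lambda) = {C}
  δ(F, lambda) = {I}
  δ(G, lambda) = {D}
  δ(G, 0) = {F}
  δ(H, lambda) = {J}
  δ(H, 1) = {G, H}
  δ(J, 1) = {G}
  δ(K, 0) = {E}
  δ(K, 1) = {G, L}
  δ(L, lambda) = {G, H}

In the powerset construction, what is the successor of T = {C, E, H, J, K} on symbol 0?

{C, E, H, J}

K on 0 → {E}.
No 0-transition from C, E, H, J.
Union after reading 0: {E}.
Now take the lambda-closure:
From E via lambda: add C.
From C via lambda: add H.
From H via lambda: add J.
No new states can be added; the closed set is {C, E, H, J}.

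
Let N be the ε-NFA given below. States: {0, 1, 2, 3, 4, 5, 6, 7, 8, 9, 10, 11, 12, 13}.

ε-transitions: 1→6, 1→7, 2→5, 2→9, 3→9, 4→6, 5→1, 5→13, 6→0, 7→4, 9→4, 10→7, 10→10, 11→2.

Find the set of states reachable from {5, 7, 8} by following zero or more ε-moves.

{0, 1, 4, 5, 6, 7, 8, 13}

Start with {5, 7, 8}.
From 5 via ε: add 1, 13.
From 7 via ε: add 4.
From 1 via ε: add 6.
From 6 via ε: add 0.
No new states can be added; the closed set is {0, 1, 4, 5, 6, 7, 8, 13}.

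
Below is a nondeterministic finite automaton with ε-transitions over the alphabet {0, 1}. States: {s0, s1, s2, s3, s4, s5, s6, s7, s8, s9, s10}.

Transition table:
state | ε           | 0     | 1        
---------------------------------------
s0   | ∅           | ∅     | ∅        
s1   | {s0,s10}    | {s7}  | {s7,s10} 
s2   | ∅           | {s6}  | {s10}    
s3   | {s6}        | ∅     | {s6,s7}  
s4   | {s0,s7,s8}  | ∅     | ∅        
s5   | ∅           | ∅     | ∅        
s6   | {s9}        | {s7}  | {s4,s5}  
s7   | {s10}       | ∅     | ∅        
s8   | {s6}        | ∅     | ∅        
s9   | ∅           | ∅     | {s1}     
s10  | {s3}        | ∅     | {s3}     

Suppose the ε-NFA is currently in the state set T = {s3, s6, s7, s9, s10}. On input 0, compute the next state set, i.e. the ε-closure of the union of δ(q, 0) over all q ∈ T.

{s3, s6, s7, s9, s10}

s6 on 0 → {s7}.
No 0-transition from s3, s7, s9, s10.
Union after reading 0: {s7}.
Now take the ε-closure:
From s7 via ε: add s10.
From s10 via ε: add s3.
From s3 via ε: add s6.
From s6 via ε: add s9.
No new states can be added; the closed set is {s3, s6, s7, s9, s10}.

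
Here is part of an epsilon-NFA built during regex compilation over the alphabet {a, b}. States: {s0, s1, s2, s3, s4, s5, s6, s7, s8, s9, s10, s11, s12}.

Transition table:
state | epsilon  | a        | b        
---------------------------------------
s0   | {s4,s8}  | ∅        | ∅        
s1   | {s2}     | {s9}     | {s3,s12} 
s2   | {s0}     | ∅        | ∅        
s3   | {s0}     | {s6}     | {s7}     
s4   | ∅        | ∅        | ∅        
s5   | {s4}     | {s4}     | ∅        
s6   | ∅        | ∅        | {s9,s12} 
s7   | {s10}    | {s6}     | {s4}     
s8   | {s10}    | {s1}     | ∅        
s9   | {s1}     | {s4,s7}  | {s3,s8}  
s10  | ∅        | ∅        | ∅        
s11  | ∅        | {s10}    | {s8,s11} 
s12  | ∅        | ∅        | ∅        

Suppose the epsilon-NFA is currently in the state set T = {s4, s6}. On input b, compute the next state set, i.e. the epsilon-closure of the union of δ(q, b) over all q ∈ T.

s6 on b → {s9, s12}.
No b-transition from s4.
Union after reading b: {s9, s12}.
Now take the epsilon-closure:
From s9 via epsilon: add s1.
From s1 via epsilon: add s2.
From s2 via epsilon: add s0.
From s0 via epsilon: add s4, s8.
From s8 via epsilon: add s10.
No new states can be added; the closed set is {s0, s1, s2, s4, s8, s9, s10, s12}.

{s0, s1, s2, s4, s8, s9, s10, s12}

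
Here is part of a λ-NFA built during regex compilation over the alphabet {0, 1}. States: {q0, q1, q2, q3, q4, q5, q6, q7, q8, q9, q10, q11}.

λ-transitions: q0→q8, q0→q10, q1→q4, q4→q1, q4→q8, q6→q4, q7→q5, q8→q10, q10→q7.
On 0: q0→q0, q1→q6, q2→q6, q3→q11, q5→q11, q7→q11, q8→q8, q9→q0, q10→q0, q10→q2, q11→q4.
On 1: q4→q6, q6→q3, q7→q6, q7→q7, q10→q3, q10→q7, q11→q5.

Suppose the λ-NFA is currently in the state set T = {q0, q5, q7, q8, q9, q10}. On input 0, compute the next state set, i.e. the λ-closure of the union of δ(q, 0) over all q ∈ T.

{q0, q2, q5, q7, q8, q10, q11}

q0 on 0 → {q0}.
q5 on 0 → {q11}.
q7 on 0 → {q11}.
q8 on 0 → {q8}.
q9 on 0 → {q0}.
q10 on 0 → {q0, q2}.
Union after reading 0: {q0, q2, q8, q11}.
Now take the λ-closure:
From q0 via λ: add q10.
From q10 via λ: add q7.
From q7 via λ: add q5.
No new states can be added; the closed set is {q0, q2, q5, q7, q8, q10, q11}.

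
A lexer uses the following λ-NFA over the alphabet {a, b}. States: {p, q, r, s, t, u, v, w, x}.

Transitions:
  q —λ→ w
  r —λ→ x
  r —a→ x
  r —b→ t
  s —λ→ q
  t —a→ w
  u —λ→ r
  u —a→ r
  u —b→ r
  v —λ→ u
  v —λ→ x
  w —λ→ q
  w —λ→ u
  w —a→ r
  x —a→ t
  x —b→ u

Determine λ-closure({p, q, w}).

Start with {p, q, w}.
From w via λ: add u.
From u via λ: add r.
From r via λ: add x.
No new states can be added; the closed set is {p, q, r, u, w, x}.

{p, q, r, u, w, x}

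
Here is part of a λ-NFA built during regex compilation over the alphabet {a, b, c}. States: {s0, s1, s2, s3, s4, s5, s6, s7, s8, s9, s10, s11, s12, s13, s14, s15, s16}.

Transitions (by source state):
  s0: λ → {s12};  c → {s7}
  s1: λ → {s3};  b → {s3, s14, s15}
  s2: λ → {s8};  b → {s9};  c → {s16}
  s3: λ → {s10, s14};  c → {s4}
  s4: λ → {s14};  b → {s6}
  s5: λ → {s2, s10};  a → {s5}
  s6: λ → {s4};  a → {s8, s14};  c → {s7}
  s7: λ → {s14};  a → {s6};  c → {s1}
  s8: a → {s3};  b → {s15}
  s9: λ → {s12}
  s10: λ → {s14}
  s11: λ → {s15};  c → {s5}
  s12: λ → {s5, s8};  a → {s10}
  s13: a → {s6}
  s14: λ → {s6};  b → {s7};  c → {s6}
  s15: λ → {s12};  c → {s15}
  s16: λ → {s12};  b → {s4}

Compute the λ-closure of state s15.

{s2, s4, s5, s6, s8, s10, s12, s14, s15}

Start with {s15}.
From s15 via λ: add s12.
From s12 via λ: add s5, s8.
From s5 via λ: add s2, s10.
From s10 via λ: add s14.
From s14 via λ: add s6.
From s6 via λ: add s4.
No new states can be added; the closed set is {s2, s4, s5, s6, s8, s10, s12, s14, s15}.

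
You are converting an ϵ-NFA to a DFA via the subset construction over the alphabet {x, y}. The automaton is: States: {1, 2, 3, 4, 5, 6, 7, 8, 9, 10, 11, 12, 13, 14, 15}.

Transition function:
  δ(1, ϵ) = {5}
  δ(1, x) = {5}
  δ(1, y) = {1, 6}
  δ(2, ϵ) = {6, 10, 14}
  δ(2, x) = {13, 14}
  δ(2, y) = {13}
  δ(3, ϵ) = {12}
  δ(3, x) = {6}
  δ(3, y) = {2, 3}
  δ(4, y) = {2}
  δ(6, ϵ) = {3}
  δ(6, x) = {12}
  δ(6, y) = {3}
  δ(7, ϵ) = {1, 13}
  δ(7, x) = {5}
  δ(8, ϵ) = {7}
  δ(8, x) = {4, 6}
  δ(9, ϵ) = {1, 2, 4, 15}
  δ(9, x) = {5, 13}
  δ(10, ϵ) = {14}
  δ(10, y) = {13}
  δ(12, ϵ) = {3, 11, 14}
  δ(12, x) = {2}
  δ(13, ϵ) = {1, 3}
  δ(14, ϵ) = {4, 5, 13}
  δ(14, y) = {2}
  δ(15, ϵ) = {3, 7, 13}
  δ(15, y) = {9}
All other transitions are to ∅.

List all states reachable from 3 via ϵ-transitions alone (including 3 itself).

{1, 3, 4, 5, 11, 12, 13, 14}

Start with {3}.
From 3 via ϵ: add 12.
From 12 via ϵ: add 11, 14.
From 14 via ϵ: add 4, 5, 13.
From 13 via ϵ: add 1.
No new states can be added; the closed set is {1, 3, 4, 5, 11, 12, 13, 14}.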